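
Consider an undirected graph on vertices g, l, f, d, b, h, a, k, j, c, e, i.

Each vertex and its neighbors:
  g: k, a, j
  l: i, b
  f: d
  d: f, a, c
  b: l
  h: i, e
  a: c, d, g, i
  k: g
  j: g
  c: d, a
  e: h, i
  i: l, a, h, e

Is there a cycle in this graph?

Yes

DFS, tracking each vertex's parent; an edge to a visited non-parent vertex closes a cycle.
Start from l:
visit l (parent –)
  visit i (parent l)
    i–l: parent, skip
    visit a (parent i)
      visit c (parent a)
        visit d (parent c)
          visit f (parent d)
            f–d: parent, skip
          d–a: a visited and ≠ parent → cycle
Cycle: a – c – d – a.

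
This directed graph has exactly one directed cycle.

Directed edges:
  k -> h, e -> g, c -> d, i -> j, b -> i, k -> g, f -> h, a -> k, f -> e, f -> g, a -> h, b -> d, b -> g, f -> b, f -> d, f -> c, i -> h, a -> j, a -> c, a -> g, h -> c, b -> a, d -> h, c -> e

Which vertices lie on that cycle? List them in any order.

DFS with gray/black marking from c:
c gray
  e gray
    g gray
    g black
  e black
  d gray
    h gray
      h→c: c is gray → back edge
Back edge closes the cycle c → d → h → c; its vertices are {c, d, h}.

c, d, h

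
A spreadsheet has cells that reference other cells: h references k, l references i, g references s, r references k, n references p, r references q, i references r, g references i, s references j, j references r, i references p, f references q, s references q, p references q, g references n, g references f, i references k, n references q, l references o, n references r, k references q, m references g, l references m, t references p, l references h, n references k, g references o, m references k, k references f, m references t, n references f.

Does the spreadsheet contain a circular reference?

No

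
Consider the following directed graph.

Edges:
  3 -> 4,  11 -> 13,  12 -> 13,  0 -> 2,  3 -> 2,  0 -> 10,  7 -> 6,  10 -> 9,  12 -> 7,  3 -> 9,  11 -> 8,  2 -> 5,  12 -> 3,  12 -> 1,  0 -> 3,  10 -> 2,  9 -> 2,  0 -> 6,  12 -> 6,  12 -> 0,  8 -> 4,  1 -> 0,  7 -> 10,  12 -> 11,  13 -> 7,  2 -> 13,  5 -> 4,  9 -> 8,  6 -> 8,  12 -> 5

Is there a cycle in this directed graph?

Yes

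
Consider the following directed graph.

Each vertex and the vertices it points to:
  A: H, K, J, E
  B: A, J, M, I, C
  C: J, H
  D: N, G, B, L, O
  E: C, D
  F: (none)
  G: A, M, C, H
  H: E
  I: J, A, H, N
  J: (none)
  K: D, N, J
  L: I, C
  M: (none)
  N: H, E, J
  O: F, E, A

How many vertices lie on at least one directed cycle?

A vertex is on a directed cycle iff it belongs to a strongly connected component of size ≥ 2 (or has a self-loop).
The vertices on cycles are {A, B, C, D, E, G, H, I, K, L, N, O} — 12 in total.

12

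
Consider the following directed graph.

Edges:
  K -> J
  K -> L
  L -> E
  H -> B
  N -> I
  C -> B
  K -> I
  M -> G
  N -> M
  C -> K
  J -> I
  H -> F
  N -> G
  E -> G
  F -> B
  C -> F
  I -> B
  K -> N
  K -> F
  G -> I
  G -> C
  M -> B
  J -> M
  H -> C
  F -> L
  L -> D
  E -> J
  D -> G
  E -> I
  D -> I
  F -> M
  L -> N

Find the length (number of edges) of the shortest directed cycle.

For each vertex v, BFS finds the shortest path from v back to v.
The shortest such closed walk is C → F → M → G → C, length 4.

4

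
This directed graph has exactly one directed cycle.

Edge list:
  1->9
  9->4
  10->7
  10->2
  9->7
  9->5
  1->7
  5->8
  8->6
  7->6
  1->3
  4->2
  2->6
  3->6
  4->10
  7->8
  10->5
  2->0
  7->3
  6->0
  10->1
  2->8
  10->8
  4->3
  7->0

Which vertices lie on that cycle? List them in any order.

DFS with gray/black marking from 9:
9 gray
  7 gray
    6 gray
      0 gray
      0 black
    6 black
    3 gray
      3→6: 6 black — skip
    3 black
    7→0: 0 black — skip
    8 gray
      8→6: 6 black — skip
    8 black
  7 black
  5 gray
    5→8: 8 black — skip
  5 black
  4 gray
    10 gray
      1 gray
        1→3: 3 black — skip
        1→7: 7 black — skip
        1→9: 9 is gray → back edge
Back edge closes the cycle 9 → 4 → 10 → 1 → 9; its vertices are {1, 4, 9, 10}.

1, 4, 9, 10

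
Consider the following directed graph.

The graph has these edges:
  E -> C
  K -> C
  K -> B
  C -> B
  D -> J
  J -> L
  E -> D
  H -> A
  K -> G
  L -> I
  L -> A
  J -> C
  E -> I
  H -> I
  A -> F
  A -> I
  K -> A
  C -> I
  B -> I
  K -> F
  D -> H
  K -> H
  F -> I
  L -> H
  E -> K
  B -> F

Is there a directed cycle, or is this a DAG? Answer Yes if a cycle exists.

No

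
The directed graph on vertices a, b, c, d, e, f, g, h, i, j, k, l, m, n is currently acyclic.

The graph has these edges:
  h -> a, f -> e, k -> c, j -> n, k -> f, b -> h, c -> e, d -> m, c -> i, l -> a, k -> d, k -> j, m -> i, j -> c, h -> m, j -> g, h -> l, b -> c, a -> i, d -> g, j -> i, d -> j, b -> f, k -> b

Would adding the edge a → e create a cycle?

No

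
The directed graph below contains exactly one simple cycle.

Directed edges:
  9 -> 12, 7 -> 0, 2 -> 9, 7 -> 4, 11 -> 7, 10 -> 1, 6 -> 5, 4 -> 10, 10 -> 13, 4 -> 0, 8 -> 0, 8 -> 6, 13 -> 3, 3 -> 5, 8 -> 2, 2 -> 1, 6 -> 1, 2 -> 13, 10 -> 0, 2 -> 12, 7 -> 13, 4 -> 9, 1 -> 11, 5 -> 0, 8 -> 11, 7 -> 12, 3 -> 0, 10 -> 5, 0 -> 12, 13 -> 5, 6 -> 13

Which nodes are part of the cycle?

DFS with gray/black marking from 11:
11 gray
  7 gray
    13 gray
      3 gray
        0 gray
          12 gray
          12 black
        0 black
        5 gray
          5→0: 0 black — skip
        5 black
      3 black
      13→5: 5 black — skip
    13 black
    7→12: 12 black — skip
    7→0: 0 black — skip
    4 gray
      9 gray
        9→12: 12 black — skip
      9 black
      10 gray
        1 gray
          1→11: 11 is gray → back edge
Back edge closes the cycle 11 → 7 → 4 → 10 → 1 → 11; its vertices are {1, 4, 7, 10, 11}.

1, 4, 7, 10, 11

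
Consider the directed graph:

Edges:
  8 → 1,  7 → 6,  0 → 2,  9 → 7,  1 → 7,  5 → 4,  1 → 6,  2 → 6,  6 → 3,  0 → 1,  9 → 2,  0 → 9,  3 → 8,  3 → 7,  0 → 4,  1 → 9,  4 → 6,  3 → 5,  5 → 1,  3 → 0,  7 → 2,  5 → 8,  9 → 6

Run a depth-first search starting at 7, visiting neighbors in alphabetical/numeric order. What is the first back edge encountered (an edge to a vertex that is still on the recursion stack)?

1->6

DFS from 7 (visiting neighbors in alphabetical/numeric order); mark gray on enter, black on exit:
7 gray
  2 gray
    6 gray
      3 gray
        0 gray
          1 gray
            1→6: 6 is gray → back edge
First back edge: 1 → 6.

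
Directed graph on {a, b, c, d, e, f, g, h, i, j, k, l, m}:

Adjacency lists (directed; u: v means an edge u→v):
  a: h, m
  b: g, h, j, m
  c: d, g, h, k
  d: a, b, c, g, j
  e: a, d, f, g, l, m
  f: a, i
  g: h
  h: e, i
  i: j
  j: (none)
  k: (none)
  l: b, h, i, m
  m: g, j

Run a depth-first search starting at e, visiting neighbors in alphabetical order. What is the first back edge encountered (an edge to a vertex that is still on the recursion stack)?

h→e

DFS from e (visiting neighbors in alphabetical order); mark gray on enter, black on exit:
e gray
  a gray
    h gray
      h→e: e is gray → back edge
First back edge: h → e.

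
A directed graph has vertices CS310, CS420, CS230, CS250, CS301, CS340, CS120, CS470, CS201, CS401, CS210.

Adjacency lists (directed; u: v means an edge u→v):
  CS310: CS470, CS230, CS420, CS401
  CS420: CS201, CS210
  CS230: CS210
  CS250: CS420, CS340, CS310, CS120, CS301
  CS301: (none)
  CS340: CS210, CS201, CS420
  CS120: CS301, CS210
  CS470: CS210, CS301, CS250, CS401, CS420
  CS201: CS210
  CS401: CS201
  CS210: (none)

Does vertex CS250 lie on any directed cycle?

CS250 is on a cycle iff CS250 can reach itself via ≥1 edge.
CS250 → CS310 → CS470 → CS250 — yes.

Yes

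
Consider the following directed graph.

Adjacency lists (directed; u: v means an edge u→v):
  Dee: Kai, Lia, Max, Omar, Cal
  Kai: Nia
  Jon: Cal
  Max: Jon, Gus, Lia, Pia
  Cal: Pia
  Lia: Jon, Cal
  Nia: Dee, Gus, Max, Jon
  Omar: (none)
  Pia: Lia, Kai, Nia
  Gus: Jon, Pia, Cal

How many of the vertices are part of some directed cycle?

A vertex is on a directed cycle iff it belongs to a strongly connected component of size ≥ 2 (or has a self-loop).
The vertices on cycles are {Cal, Dee, Gus, Jon, Kai, Lia, Max, Nia, Pia} — 9 in total.

9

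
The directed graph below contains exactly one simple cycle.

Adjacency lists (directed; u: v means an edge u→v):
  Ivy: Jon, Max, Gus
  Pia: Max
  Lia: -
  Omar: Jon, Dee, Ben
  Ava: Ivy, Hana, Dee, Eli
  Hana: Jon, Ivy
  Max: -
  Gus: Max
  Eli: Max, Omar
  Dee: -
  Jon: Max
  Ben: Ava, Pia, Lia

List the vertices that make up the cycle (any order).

DFS with gray/black marking from Ben:
Ben gray
  Ava gray
    Ivy gray
      Jon gray
        Max gray
        Max black
      Jon black
      Ivy→Max: Max black — skip
      Gus gray
        Gus→Max: Max black — skip
      Gus black
    Ivy black
    Hana gray
      Hana→Jon: Jon black — skip
      Hana→Ivy: Ivy black — skip
    Hana black
    Dee gray
    Dee black
    Eli gray
      Eli→Max: Max black — skip
      Omar gray
        Omar→Jon: Jon black — skip
        Omar→Dee: Dee black — skip
        Omar→Ben: Ben is gray → back edge
Back edge closes the cycle Ben → Ava → Eli → Omar → Ben; its vertices are {Ava, Ben, Eli, Omar}.

Ava, Ben, Eli, Omar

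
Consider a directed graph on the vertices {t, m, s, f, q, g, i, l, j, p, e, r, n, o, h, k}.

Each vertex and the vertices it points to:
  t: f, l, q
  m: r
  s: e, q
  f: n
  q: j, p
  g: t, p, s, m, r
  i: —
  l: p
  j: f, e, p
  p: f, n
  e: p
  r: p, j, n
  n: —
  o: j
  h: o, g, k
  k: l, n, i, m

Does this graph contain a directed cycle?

No

DFS with white/gray/black marking, starting from g:
g gray
  t gray
    f gray
      n gray
      n black
    f black
    l gray
      p gray
        p→f: f black — skip
        p→n: n black — skip
      p black
    l black
    q gray
      j gray
        j→f: f black — skip
        e gray
          e→p: p black — skip
        e black
        j→p: p black — skip
      j black
      q→p: p black — skip
    q black
  t black
  g→p: p black — skip
  s gray
    s→e: e black — skip
    s→q: q black — skip
  s black
  m gray
    r gray
      r→p: p black — skip
      r→j: j black — skip
      r→n: n black — skip
    r black
  m black
  g→r: r black — skip
g black
i gray
i black
o gray
  o→j: j black — skip
o black
h gray
  h→o: o black — skip
  h→g: g black — skip
  k gray
    k→l: l black — skip
    k→n: n black — skip
    k→i: i black — skip
    k→m: m black — skip
  k black
h black
Every edge goes to a white or black vertex — no back edge, so the graph is acyclic.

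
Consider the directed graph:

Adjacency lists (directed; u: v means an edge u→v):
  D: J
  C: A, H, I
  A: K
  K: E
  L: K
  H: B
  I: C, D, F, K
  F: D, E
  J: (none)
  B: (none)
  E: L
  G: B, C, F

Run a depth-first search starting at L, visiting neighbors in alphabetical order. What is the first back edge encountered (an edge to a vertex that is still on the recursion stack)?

E->L

DFS from L (visiting neighbors in alphabetical order); mark gray on enter, black on exit:
L gray
  K gray
    E gray
      E→L: L is gray → back edge
First back edge: E → L.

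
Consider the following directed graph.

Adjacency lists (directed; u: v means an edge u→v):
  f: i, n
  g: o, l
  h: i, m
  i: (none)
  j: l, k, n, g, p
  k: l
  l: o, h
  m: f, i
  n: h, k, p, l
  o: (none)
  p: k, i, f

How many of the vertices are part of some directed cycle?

A vertex is on a directed cycle iff it belongs to a strongly connected component of size ≥ 2 (or has a self-loop).
The vertices on cycles are {f, h, k, l, m, n, p} — 7 in total.

7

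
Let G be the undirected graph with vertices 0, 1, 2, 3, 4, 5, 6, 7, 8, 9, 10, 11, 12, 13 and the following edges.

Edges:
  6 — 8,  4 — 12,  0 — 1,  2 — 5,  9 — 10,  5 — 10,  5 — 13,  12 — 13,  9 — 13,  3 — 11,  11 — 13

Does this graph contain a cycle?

Yes

DFS, tracking each vertex's parent; an edge to a visited non-parent vertex closes a cycle.
Start from 6:
visit 6 (parent –)
  visit 8 (parent 6)
    8–6: parent, skip
visit 0 (parent –)
  visit 1 (parent 0)
    1–0: parent, skip
visit 2 (parent –)
  visit 5 (parent 2)
    visit 13 (parent 5)
      visit 12 (parent 13)
        visit 4 (parent 12)
          4–12: parent, skip
        12–13: parent, skip
      13–5: parent, skip
      visit 11 (parent 13)
        visit 3 (parent 11)
          3–11: parent, skip
        11–13: parent, skip
      visit 9 (parent 13)
        visit 10 (parent 9)
          10–9: parent, skip
          10–5: 5 visited and ≠ parent → cycle
Cycle: 5 – 13 – 9 – 10 – 5.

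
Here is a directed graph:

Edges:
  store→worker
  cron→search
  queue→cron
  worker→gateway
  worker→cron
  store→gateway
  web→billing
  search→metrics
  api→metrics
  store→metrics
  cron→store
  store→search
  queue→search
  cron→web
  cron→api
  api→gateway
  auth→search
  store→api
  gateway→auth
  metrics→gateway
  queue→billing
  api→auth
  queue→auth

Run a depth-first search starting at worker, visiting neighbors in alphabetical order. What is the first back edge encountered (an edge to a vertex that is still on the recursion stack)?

DFS from worker (visiting neighbors in alphabetical order); mark gray on enter, black on exit:
worker gray
  cron gray
    api gray
      auth gray
        search gray
          metrics gray
            gateway gray
              gateway→auth: auth is gray → back edge
First back edge: gateway → auth.

gateway→auth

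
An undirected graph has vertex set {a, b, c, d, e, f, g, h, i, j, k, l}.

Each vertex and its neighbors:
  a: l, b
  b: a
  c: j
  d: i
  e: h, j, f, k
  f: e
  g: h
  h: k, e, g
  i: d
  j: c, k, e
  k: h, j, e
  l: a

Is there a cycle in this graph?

Yes

DFS, tracking each vertex's parent; an edge to a visited non-parent vertex closes a cycle.
Start from i:
visit i (parent –)
  visit d (parent i)
    d–i: parent, skip
visit a (parent –)
  visit l (parent a)
    l–a: parent, skip
  visit b (parent a)
    b–a: parent, skip
visit c (parent –)
  visit j (parent c)
    j–c: parent, skip
    visit k (parent j)
      visit h (parent k)
        h–k: parent, skip
        visit e (parent h)
          e–h: parent, skip
          e–j: j visited and ≠ parent → cycle
Cycle: j – k – h – e – j.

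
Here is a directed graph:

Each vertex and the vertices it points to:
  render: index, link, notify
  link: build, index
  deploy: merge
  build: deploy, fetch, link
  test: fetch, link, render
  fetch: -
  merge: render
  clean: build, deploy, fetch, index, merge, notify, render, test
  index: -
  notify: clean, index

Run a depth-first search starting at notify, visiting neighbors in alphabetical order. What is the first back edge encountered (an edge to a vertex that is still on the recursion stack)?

link→build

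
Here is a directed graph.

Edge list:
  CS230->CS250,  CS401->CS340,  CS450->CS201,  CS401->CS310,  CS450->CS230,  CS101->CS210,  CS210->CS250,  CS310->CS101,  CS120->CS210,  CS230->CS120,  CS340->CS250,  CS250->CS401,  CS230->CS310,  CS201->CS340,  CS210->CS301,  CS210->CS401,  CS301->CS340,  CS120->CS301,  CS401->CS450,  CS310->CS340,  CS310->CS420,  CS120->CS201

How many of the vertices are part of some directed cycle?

A vertex is on a directed cycle iff it belongs to a strongly connected component of size ≥ 2 (or has a self-loop).
The vertices on cycles are {CS101, CS120, CS201, CS210, CS230, CS250, CS301, CS310, CS340, CS401, CS450} — 11 in total.

11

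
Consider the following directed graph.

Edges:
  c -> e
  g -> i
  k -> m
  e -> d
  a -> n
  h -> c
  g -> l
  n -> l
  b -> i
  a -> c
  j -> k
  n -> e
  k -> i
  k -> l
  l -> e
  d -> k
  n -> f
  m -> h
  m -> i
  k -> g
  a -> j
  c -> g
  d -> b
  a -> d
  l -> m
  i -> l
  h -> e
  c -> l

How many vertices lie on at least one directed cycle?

10

A vertex is on a directed cycle iff it belongs to a strongly connected component of size ≥ 2 (or has a self-loop).
The vertices on cycles are {b, c, d, e, g, h, i, k, l, m} — 10 in total.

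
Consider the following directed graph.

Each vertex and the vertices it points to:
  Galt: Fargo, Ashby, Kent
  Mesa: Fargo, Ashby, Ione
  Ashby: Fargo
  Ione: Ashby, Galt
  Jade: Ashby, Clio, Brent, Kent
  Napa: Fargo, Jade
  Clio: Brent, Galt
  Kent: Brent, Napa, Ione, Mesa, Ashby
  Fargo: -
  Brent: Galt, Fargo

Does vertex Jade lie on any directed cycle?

Jade is on a cycle iff Jade can reach itself via ≥1 edge.
Jade → Kent → Napa → Jade — yes.

Yes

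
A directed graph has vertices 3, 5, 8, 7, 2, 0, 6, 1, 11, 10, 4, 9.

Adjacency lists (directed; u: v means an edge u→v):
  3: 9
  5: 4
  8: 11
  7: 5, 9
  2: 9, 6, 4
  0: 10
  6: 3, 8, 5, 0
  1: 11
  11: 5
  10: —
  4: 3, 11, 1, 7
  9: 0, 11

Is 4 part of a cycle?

4 is on a cycle iff 4 can reach itself via ≥1 edge.
4 → 11 → 5 → 4 — yes.

Yes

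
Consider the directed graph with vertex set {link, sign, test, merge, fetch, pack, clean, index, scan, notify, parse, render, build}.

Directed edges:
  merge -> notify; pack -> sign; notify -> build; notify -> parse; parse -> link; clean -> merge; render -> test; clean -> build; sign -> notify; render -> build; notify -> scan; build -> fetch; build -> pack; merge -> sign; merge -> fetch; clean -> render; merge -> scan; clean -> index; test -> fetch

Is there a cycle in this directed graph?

DFS with white/gray/black marking, starting from notify:
notify gray
  parse gray
    link gray
    link black
  parse black
  scan gray
  scan black
  build gray
    pack gray
      sign gray
        sign→notify: notify is gray → back edge
Back edge found, so a cycle exists: notify → build → pack → sign → notify.

Yes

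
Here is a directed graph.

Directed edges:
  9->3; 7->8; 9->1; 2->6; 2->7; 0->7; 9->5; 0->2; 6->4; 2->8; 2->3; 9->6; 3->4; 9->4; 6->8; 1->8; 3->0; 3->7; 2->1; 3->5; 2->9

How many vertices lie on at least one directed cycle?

4

A vertex is on a directed cycle iff it belongs to a strongly connected component of size ≥ 2 (or has a self-loop).
The vertices on cycles are {0, 2, 3, 9} — 4 in total.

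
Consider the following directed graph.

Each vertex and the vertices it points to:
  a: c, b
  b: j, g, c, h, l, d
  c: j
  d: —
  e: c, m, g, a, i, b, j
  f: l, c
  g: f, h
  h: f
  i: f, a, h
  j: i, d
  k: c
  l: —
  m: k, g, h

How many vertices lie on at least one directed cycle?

8

A vertex is on a directed cycle iff it belongs to a strongly connected component of size ≥ 2 (or has a self-loop).
The vertices on cycles are {a, b, c, f, g, h, i, j} — 8 in total.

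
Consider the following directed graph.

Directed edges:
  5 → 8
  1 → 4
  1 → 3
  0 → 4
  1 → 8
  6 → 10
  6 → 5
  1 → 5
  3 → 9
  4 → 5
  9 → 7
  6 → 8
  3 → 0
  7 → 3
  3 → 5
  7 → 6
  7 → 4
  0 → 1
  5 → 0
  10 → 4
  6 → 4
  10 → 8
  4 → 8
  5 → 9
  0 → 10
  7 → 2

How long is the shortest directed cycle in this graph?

For each vertex v, BFS finds the shortest path from v back to v.
The shortest such closed walk is 9 → 7 → 3 → 9, length 3.

3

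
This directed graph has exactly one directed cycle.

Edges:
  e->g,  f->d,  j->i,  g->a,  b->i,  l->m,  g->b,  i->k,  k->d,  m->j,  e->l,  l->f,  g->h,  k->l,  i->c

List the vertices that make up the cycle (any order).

i, j, k, l, m

DFS with gray/black marking from l:
l gray
  m gray
    j gray
      i gray
        c gray
        c black
        k gray
          k→l: l is gray → back edge
Back edge closes the cycle l → m → j → i → k → l; its vertices are {i, j, k, l, m}.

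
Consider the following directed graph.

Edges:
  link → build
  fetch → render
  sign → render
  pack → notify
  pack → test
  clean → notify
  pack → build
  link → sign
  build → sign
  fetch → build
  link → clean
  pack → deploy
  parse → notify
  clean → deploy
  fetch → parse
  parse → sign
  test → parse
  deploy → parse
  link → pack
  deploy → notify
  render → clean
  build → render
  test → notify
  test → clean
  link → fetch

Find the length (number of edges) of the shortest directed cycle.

5

For each vertex v, BFS finds the shortest path from v back to v.
The shortest such closed walk is deploy → parse → sign → render → clean → deploy, length 5.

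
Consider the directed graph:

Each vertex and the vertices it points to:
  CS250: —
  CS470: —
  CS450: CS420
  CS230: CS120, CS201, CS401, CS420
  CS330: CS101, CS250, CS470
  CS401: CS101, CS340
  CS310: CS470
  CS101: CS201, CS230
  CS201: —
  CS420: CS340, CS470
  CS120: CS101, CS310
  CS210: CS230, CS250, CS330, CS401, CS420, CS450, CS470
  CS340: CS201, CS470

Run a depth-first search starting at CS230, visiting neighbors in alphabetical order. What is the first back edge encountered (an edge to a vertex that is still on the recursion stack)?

CS101→CS230

DFS from CS230 (visiting neighbors in alphabetical order); mark gray on enter, black on exit:
CS230 gray
  CS120 gray
    CS101 gray
      CS201 gray
      CS201 black
      CS101→CS230: CS230 is gray → back edge
First back edge: CS101 → CS230.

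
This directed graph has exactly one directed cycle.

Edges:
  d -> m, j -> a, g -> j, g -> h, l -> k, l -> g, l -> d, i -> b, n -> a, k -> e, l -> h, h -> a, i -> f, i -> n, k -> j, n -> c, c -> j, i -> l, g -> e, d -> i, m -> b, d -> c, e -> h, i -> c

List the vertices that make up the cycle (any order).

d, i, l

DFS with gray/black marking from d:
d gray
  i gray
    n gray
      a gray
      a black
      c gray
        j gray
          j→a: a black — skip
        j black
      c black
    n black
    l gray
      h gray
        h→a: a black — skip
      h black
      k gray
        k→j: j black — skip
        e gray
          e→h: h black — skip
        e black
      k black
      l→d: d is gray → back edge
Back edge closes the cycle d → i → l → d; its vertices are {d, i, l}.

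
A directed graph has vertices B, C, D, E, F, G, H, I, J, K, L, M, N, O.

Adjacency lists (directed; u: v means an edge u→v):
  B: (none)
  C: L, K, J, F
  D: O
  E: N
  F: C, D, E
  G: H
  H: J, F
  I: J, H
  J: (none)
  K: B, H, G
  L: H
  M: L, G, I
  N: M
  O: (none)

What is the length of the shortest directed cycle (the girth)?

For each vertex v, BFS finds the shortest path from v back to v.
The shortest such closed walk is C → F → C, length 2.

2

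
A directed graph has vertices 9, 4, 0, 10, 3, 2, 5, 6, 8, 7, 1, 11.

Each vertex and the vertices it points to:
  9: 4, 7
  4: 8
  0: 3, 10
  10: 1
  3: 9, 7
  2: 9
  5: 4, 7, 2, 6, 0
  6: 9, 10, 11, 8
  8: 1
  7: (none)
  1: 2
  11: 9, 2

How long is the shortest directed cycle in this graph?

For each vertex v, BFS finds the shortest path from v back to v.
The shortest such closed walk is 4 → 8 → 1 → 2 → 9 → 4, length 5.

5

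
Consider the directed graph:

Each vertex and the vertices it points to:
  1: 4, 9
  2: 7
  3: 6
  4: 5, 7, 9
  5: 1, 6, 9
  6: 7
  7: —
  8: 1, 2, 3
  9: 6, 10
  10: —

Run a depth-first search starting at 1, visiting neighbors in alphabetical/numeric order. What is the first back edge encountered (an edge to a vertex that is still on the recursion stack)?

5->1

DFS from 1 (visiting neighbors in alphabetical/numeric order); mark gray on enter, black on exit:
1 gray
  4 gray
    5 gray
      5→1: 1 is gray → back edge
First back edge: 5 → 1.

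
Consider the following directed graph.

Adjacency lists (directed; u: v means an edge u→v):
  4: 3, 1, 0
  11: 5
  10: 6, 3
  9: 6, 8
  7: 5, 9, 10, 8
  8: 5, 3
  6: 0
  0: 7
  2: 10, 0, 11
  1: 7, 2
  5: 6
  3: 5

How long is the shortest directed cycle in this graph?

4

For each vertex v, BFS finds the shortest path from v back to v.
The shortest such closed walk is 7 → 10 → 6 → 0 → 7, length 4.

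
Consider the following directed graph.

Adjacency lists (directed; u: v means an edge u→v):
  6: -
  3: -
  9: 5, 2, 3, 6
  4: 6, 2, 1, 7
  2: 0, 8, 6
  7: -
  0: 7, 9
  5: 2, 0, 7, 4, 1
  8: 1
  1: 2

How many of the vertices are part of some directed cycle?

A vertex is on a directed cycle iff it belongs to a strongly connected component of size ≥ 2 (or has a self-loop).
The vertices on cycles are {0, 1, 2, 4, 5, 8, 9} — 7 in total.

7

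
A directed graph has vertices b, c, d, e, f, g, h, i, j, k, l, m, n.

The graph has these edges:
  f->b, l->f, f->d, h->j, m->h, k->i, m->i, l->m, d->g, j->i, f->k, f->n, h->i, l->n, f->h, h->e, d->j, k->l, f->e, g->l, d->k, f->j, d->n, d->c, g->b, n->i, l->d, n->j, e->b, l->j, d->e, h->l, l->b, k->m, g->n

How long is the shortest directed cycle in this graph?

For each vertex v, BFS finds the shortest path from v back to v.
The shortest such closed walk is d → g → l → d, length 3.

3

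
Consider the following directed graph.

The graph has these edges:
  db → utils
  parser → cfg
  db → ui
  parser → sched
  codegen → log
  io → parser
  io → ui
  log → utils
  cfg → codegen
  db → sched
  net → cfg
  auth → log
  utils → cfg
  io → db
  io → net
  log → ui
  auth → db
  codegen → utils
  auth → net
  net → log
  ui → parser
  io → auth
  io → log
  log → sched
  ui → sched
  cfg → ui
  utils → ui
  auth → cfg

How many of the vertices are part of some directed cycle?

6

A vertex is on a directed cycle iff it belongs to a strongly connected component of size ≥ 2 (or has a self-loop).
The vertices on cycles are {ui, cfg, log, utils, parser, codegen} — 6 in total.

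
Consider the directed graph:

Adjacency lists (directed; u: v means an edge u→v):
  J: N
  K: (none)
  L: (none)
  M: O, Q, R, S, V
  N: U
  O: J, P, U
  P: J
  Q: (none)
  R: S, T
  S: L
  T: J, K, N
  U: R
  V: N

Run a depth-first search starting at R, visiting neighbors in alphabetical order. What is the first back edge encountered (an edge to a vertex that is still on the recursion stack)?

U->R

DFS from R (visiting neighbors in alphabetical order); mark gray on enter, black on exit:
R gray
  S gray
    L gray
    L black
  S black
  T gray
    J gray
      N gray
        U gray
          U→R: R is gray → back edge
First back edge: U → R.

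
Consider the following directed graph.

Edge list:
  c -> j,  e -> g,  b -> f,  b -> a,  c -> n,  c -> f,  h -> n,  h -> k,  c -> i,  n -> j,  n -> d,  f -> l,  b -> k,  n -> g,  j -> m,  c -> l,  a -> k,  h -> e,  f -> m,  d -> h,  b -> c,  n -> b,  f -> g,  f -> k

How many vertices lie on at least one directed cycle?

A vertex is on a directed cycle iff it belongs to a strongly connected component of size ≥ 2 (or has a self-loop).
The vertices on cycles are {b, c, d, h, n} — 5 in total.

5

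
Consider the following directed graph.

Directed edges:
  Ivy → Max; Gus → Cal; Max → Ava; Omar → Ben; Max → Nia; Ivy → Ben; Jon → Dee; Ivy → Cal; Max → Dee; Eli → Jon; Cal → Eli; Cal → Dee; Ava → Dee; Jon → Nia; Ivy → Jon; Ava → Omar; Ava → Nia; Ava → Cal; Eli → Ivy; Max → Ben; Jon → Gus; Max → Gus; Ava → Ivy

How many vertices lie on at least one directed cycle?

7

A vertex is on a directed cycle iff it belongs to a strongly connected component of size ≥ 2 (or has a self-loop).
The vertices on cycles are {Ava, Cal, Eli, Gus, Ivy, Jon, Max} — 7 in total.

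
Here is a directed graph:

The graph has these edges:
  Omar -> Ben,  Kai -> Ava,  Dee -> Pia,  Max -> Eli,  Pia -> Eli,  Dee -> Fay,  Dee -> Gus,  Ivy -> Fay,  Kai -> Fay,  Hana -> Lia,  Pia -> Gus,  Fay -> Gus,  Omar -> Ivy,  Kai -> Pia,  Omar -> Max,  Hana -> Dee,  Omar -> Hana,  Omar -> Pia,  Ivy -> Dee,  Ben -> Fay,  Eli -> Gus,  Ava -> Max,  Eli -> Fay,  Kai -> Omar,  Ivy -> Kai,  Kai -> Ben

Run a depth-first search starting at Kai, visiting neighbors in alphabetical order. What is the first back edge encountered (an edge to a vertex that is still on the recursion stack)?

Ivy→Kai

DFS from Kai (visiting neighbors in alphabetical order); mark gray on enter, black on exit:
Kai gray
  Ava gray
    Max gray
      Eli gray
        Fay gray
          Gus gray
          Gus black
        Fay black
        Eli→Gus: Gus black — skip
      Eli black
    Max black
  Ava black
  Ben gray
    Ben→Fay: Fay black — skip
  Ben black
  Kai→Fay: Fay black — skip
  Omar gray
    Omar→Ben: Ben black — skip
    Hana gray
      Dee gray
        Dee→Fay: Fay black — skip
        Dee→Gus: Gus black — skip
        Pia gray
          Pia→Eli: Eli black — skip
          Pia→Gus: Gus black — skip
        Pia black
      Dee black
      Lia gray
      Lia black
    Hana black
    Ivy gray
      Ivy→Dee: Dee black — skip
      Ivy→Fay: Fay black — skip
      Ivy→Kai: Kai is gray → back edge
First back edge: Ivy → Kai.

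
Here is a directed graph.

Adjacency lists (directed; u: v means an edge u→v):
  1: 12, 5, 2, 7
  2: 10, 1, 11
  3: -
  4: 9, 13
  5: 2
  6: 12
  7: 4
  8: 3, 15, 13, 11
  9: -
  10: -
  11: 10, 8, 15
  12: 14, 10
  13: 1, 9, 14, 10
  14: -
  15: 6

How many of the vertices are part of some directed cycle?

A vertex is on a directed cycle iff it belongs to a strongly connected component of size ≥ 2 (or has a self-loop).
The vertices on cycles are {1, 2, 4, 5, 7, 8, 11, 13} — 8 in total.

8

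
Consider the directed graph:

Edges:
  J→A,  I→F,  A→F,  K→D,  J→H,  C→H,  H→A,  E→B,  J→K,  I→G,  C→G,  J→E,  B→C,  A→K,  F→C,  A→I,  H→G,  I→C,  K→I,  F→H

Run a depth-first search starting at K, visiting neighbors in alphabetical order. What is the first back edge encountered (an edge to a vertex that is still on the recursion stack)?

F→C

DFS from K (visiting neighbors in alphabetical order); mark gray on enter, black on exit:
K gray
  D gray
  D black
  I gray
    C gray
      G gray
      G black
      H gray
        A gray
          F gray
            F→C: C is gray → back edge
First back edge: F → C.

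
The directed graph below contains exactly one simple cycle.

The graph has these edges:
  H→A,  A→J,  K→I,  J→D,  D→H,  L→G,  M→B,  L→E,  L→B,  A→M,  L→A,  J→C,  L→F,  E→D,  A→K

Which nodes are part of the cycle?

A, D, H, J

DFS with gray/black marking from A:
A gray
  M gray
    B gray
    B black
  M black
  K gray
    I gray
    I black
  K black
  J gray
    D gray
      H gray
        H→A: A is gray → back edge
Back edge closes the cycle A → J → D → H → A; its vertices are {A, D, H, J}.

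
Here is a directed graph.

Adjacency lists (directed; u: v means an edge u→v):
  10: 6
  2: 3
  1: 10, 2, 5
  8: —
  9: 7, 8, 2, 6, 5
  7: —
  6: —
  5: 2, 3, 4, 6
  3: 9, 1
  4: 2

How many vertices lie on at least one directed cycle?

A vertex is on a directed cycle iff it belongs to a strongly connected component of size ≥ 2 (or has a self-loop).
The vertices on cycles are {1, 2, 3, 4, 5, 9} — 6 in total.

6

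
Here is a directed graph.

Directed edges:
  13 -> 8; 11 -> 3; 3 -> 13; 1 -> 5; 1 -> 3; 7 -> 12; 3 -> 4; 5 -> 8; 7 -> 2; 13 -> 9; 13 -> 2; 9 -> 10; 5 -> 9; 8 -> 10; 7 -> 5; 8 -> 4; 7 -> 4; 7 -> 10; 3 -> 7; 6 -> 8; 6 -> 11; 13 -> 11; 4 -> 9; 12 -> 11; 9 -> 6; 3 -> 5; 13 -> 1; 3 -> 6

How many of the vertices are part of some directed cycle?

A vertex is on a directed cycle iff it belongs to a strongly connected component of size ≥ 2 (or has a self-loop).
The vertices on cycles are {1, 3, 4, 5, 6, 7, 8, 9, 11, 12, 13} — 11 in total.

11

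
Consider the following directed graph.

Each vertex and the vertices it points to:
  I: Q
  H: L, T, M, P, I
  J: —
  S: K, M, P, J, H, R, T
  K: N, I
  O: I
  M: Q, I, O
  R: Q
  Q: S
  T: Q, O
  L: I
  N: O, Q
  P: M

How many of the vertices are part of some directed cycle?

12

A vertex is on a directed cycle iff it belongs to a strongly connected component of size ≥ 2 (or has a self-loop).
The vertices on cycles are {H, I, K, L, M, N, O, P, Q, R, S, T} — 12 in total.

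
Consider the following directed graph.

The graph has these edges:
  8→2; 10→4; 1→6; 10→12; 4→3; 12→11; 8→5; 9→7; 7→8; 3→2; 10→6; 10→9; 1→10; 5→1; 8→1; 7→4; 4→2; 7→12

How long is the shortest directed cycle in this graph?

5

For each vertex v, BFS finds the shortest path from v back to v.
The shortest such closed walk is 7 → 8 → 1 → 10 → 9 → 7, length 5.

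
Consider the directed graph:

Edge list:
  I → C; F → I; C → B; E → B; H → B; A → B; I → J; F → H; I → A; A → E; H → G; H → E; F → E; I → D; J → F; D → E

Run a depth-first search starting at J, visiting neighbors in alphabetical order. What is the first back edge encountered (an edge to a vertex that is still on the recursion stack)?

I->J

DFS from J (visiting neighbors in alphabetical order); mark gray on enter, black on exit:
J gray
  F gray
    E gray
      B gray
      B black
    E black
    H gray
      H→B: B black — skip
      H→E: E black — skip
      G gray
      G black
    H black
    I gray
      A gray
        A→B: B black — skip
        A→E: E black — skip
      A black
      C gray
        C→B: B black — skip
      C black
      D gray
        D→E: E black — skip
      D black
      I→J: J is gray → back edge
First back edge: I → J.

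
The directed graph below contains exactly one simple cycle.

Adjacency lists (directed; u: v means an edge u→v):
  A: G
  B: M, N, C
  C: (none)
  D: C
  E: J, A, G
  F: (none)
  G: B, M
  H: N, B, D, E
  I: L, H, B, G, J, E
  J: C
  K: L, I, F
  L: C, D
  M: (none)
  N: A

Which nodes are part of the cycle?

A, B, G, N

DFS with gray/black marking from B:
B gray
  M gray
  M black
  N gray
    A gray
      G gray
        G→B: B is gray → back edge
Back edge closes the cycle B → N → A → G → B; its vertices are {A, B, G, N}.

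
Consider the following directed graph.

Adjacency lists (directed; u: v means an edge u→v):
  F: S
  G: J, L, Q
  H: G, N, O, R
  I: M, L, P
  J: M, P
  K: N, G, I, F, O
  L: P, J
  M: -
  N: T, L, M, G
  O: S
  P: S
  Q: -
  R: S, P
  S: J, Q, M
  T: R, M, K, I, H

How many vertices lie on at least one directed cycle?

A vertex is on a directed cycle iff it belongs to a strongly connected component of size ≥ 2 (or has a self-loop).
The vertices on cycles are {H, J, K, N, P, S, T} — 7 in total.

7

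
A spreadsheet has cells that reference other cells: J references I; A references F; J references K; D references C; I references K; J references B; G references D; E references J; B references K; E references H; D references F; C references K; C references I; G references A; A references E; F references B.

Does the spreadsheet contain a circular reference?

No

DFS with white/gray/black marking, starting from A:
A gray
  E gray
    H gray
    H black
    J gray
      I gray
        K gray
        K black
      I black
      B gray
        B→K: K black — skip
      B black
      J→K: K black — skip
    J black
  E black
  F gray
    F→B: B black — skip
  F black
A black
C gray
  C→K: K black — skip
  C→I: I black — skip
C black
G gray
  G→A: A black — skip
  D gray
    D→F: F black — skip
    D→C: C black — skip
  D black
G black
Every edge goes to a white or black vertex — no back edge, so the graph is acyclic.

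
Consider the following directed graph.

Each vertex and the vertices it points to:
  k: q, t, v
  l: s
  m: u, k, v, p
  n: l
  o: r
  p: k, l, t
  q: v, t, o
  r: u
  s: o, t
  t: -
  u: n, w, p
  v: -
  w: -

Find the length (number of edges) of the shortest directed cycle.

6

For each vertex v, BFS finds the shortest path from v back to v.
The shortest such closed walk is u → n → l → s → o → r → u, length 6.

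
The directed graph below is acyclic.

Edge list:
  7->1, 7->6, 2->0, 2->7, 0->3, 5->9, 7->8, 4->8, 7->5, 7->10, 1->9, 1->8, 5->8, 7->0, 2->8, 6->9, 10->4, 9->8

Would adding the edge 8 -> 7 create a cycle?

Adding 8→7 creates a cycle iff 7 can already reach 8.
Path from 7: 7 → 8.
So 7 → … → 8 → 7 is a cycle.

Yes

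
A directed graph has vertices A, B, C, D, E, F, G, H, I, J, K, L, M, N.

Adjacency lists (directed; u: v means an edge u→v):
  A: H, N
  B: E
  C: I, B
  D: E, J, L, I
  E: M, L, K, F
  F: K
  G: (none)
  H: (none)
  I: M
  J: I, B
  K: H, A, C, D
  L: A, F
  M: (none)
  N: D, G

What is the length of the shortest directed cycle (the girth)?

3

For each vertex v, BFS finds the shortest path from v back to v.
The shortest such closed walk is D → E → K → D, length 3.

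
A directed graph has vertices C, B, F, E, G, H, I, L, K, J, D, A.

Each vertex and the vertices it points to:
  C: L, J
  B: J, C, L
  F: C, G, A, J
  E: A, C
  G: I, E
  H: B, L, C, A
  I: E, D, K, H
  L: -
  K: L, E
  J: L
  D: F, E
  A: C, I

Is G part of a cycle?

G is on a cycle iff G can reach itself via ≥1 edge.
G → I → D → F → G — yes.

Yes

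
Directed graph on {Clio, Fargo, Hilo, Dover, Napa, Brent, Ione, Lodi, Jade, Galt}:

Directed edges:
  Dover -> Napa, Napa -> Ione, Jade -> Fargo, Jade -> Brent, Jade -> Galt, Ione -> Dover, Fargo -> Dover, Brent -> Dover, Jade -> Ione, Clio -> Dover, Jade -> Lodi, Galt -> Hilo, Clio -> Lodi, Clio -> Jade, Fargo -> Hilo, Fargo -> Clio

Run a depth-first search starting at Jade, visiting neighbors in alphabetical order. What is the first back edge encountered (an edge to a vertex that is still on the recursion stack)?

DFS from Jade (visiting neighbors in alphabetical order); mark gray on enter, black on exit:
Jade gray
  Brent gray
    Dover gray
      Napa gray
        Ione gray
          Ione→Dover: Dover is gray → back edge
First back edge: Ione → Dover.

Ione→Dover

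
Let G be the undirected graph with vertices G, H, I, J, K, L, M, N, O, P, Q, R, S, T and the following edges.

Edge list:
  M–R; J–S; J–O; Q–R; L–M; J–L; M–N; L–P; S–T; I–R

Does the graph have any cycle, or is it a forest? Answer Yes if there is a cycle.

No

DFS, tracking each vertex's parent; an edge to a visited non-parent vertex closes a cycle.
Start from T:
visit T (parent –)
  visit S (parent T)
    S–T: parent, skip
    visit J (parent S)
      visit O (parent J)
        O–J: parent, skip
      visit L (parent J)
        L–J: parent, skip
        visit M (parent L)
          M–L: parent, skip
          visit R (parent M)
            R–M: parent, skip
            visit Q (parent R)
              Q–R: parent, skip
            visit I (parent R)
              I–R: parent, skip
          visit N (parent M)
            N–M: parent, skip
        visit P (parent L)
          P–L: parent, skip
      J–S: parent, skip
visit G (parent –)
visit H (parent –)
visit K (parent –)
No non-parent visited neighbor found — the graph is a forest.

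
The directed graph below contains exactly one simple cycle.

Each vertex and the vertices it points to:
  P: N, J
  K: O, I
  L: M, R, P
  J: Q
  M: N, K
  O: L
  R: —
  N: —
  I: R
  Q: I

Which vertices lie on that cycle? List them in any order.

DFS with gray/black marking from L:
L gray
  M gray
    N gray
    N black
    K gray
      O gray
        O→L: L is gray → back edge
Back edge closes the cycle L → M → K → O → L; its vertices are {K, L, M, O}.

K, L, M, O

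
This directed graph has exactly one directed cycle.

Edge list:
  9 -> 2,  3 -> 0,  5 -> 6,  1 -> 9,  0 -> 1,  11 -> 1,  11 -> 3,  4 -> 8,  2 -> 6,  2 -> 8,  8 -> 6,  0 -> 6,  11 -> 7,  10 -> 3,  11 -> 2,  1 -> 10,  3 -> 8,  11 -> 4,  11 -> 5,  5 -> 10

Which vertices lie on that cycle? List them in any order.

0, 1, 3, 10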